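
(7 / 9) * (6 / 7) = 2 / 3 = 0.67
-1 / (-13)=1 / 13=0.08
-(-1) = 1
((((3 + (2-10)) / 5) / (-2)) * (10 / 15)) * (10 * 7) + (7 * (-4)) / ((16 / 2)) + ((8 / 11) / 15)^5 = 19.83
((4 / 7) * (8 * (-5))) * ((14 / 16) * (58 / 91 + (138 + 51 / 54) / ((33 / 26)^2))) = -1549884320 / 891891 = -1737.75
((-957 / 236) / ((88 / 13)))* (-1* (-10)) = -5655 / 944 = -5.99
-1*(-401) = 401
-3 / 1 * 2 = -6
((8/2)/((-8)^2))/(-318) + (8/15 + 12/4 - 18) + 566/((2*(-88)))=-1649449/93280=-17.68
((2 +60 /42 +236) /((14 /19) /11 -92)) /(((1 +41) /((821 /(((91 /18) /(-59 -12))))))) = 30627606966 /42837613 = 714.97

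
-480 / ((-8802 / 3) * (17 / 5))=400 / 8313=0.05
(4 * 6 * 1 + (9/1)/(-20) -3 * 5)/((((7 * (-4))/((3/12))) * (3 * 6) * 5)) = -19/22400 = -0.00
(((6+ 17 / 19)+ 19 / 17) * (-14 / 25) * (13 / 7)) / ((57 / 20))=-269152 / 92055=-2.92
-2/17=-0.12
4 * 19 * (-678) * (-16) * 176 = 145102848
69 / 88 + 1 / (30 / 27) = 741 / 440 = 1.68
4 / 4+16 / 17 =1.94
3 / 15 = 1 / 5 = 0.20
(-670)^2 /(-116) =-3869.83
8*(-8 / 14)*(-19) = 608 / 7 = 86.86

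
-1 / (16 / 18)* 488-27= -576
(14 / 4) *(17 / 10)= 119 / 20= 5.95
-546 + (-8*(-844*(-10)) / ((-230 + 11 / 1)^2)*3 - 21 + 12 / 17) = -570.52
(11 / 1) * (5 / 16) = 3.44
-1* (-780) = 780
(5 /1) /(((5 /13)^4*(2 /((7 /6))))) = 199927 /1500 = 133.28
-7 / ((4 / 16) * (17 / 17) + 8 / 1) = -28 / 33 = -0.85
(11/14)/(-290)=-11/4060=-0.00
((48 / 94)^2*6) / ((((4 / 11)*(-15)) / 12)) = -38016 / 11045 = -3.44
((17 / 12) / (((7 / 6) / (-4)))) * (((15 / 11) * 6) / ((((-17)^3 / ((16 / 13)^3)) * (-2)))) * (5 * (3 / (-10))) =552960 / 48889841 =0.01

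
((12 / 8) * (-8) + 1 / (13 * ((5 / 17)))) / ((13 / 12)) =-9156 / 845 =-10.84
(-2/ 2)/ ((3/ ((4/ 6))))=-2/ 9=-0.22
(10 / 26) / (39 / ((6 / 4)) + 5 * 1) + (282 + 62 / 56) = 3194721 / 11284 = 283.12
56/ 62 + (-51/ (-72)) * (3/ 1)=751/ 248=3.03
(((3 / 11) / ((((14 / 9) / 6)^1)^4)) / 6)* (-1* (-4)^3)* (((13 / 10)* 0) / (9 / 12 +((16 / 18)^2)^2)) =0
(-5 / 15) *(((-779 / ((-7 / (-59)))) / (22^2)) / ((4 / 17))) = 781337 / 40656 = 19.22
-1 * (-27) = 27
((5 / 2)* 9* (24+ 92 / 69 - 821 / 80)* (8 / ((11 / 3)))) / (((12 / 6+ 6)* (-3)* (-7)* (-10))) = -10851 / 24640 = -0.44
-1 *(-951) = 951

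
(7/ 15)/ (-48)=-7/ 720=-0.01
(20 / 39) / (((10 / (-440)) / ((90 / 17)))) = -119.46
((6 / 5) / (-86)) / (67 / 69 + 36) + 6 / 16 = 1643739 / 4387720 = 0.37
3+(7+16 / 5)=66 / 5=13.20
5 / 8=0.62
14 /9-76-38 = -1012 /9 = -112.44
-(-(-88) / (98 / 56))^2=-2528.65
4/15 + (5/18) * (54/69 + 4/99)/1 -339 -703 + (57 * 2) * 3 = -71674751/102465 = -699.50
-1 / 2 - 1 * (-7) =13 / 2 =6.50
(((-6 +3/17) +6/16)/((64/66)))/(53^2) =-24453/12224768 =-0.00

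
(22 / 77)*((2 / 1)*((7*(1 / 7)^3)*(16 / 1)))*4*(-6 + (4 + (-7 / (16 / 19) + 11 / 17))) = -42064 / 5831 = -7.21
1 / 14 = 0.07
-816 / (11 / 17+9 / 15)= -34680 / 53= -654.34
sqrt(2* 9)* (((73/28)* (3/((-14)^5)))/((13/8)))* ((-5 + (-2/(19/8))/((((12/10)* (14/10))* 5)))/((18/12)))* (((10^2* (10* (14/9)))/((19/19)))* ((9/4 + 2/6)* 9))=575650625* sqrt(2)/174355818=4.67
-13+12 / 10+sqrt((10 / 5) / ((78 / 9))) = -59 / 5+sqrt(39) / 13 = -11.32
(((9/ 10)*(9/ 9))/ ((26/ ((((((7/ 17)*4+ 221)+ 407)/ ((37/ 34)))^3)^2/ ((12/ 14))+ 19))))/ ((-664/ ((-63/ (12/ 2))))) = 21225853886572330736054707071/ 885894014499520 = 23959811827562.39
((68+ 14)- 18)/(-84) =-16/21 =-0.76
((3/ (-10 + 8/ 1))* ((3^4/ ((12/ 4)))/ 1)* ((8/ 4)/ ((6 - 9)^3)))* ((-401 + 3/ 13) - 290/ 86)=-677745/ 559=-1212.42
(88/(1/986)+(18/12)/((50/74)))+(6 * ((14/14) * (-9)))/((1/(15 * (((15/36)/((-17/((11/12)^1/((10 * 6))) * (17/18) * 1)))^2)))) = 92763334835011/1069068800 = 86770.22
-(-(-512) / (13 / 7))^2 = -12845056 / 169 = -76006.25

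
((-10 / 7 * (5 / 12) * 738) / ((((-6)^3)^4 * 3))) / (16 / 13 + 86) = -13325 / 17279298183168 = -0.00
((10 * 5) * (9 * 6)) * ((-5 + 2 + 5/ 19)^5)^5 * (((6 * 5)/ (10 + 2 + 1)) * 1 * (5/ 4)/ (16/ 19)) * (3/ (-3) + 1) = 0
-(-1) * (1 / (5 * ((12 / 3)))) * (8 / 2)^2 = 4 / 5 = 0.80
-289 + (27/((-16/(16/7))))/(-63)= -14158/49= -288.94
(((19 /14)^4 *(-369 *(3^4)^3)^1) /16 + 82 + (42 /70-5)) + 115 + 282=-127779408546357 /3073280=-41577535.58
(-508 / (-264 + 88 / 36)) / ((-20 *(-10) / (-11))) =-0.11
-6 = -6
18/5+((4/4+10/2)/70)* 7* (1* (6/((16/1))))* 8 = 27/5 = 5.40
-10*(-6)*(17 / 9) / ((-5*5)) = -68 / 15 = -4.53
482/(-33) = -14.61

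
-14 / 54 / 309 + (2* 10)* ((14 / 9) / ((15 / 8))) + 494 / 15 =2065939 / 41715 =49.53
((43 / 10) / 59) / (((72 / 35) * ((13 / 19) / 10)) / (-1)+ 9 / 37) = 1058015 / 1487862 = 0.71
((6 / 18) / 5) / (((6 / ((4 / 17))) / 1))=0.00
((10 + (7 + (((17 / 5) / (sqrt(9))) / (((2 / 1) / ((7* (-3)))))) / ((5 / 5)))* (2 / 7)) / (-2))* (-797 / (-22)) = -34271 / 220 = -155.78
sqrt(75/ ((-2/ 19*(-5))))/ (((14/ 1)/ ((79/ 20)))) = 79*sqrt(570)/ 560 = 3.37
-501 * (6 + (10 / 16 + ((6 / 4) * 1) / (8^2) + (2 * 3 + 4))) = -1067631 / 128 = -8340.87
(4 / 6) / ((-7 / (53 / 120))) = -53 / 1260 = -0.04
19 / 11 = 1.73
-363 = -363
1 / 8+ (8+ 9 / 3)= 89 / 8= 11.12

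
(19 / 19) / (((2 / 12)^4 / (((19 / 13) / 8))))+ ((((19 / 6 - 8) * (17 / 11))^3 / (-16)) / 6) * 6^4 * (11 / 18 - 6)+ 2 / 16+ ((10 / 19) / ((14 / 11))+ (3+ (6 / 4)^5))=-2491449802967 / 82846764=-30072.99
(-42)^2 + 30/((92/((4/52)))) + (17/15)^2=237522397/134550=1765.31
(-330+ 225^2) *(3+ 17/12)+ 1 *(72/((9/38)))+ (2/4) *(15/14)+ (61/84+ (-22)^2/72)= 56056955/252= 222448.23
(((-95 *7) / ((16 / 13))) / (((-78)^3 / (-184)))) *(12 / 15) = -3059 / 18252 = -0.17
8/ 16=1/ 2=0.50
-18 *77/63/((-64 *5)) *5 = 11/32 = 0.34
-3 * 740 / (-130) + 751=9985 / 13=768.08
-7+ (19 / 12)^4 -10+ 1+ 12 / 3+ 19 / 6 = -52847 / 20736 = -2.55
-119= -119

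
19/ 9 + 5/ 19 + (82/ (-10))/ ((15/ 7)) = -6209/ 4275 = -1.45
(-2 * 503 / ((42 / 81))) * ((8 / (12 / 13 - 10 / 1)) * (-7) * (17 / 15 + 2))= -11063988 / 295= -37505.04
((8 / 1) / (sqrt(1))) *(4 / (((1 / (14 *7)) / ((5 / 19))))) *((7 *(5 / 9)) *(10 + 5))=2744000 / 57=48140.35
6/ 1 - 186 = -180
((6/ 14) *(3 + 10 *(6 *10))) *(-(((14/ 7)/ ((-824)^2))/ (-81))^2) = -67/ 196043825746944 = -0.00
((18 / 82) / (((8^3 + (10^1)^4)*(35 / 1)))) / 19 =1 / 31845520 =0.00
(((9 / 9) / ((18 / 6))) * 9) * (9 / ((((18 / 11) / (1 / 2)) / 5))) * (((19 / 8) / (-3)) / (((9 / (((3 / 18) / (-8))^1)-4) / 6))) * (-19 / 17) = -59565 / 118592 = -0.50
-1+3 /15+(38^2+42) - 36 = 7246 /5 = 1449.20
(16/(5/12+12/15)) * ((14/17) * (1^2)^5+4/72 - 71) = -3433120/3723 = -922.14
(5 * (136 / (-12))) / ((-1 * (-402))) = -0.14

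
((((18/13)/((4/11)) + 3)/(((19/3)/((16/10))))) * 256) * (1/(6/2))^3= 60416/3705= 16.31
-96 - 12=-108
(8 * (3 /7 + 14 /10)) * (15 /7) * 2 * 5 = 15360 /49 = 313.47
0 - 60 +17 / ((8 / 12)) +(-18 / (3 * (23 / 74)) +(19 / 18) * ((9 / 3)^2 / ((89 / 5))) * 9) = -100305 / 2047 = -49.00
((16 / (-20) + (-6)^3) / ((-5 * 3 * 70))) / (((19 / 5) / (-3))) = -542 / 3325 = -0.16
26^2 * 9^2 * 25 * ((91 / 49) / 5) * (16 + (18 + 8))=21354840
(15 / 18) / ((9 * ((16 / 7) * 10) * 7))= 1 / 1728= 0.00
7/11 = 0.64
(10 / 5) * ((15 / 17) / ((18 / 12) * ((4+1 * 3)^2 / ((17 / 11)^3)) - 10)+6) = 1186104 / 97397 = 12.18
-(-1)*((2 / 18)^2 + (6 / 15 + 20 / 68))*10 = 9728 / 1377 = 7.06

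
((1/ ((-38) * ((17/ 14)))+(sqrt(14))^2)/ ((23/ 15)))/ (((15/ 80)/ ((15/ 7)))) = 774000/ 7429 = 104.19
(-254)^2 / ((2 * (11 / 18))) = 580644 / 11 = 52785.82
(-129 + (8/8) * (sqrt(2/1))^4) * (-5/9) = 69.44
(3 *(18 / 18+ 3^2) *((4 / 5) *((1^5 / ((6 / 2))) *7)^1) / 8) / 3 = 7 / 3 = 2.33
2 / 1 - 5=-3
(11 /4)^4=14641 /256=57.19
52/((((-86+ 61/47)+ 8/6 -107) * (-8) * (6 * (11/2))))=611/590524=0.00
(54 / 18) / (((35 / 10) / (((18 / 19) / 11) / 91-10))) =-1141032 / 133133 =-8.57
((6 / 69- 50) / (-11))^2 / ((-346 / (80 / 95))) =-10543232 / 210397583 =-0.05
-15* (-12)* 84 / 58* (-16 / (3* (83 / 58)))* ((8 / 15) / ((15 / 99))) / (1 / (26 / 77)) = -479232 / 415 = -1154.78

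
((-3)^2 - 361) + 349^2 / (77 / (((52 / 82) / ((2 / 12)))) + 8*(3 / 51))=303685468 / 54917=5529.90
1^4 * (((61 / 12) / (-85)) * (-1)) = 61 / 1020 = 0.06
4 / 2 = 2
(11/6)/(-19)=-0.10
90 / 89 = 1.01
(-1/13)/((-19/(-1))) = -1/247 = -0.00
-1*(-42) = 42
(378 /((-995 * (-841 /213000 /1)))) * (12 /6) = 32205600 /167359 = 192.43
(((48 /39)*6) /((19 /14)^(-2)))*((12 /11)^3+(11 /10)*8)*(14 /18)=194085152 /1816815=106.83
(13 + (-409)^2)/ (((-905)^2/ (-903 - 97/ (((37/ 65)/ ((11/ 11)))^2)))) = -275371277408/ 1121245225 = -245.59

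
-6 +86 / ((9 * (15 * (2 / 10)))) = -76 / 27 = -2.81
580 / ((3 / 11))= 2126.67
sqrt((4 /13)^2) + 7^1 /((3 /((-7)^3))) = -31201 /39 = -800.03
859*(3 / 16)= 2577 / 16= 161.06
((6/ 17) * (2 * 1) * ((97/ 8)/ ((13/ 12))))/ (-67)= -1746/ 14807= -0.12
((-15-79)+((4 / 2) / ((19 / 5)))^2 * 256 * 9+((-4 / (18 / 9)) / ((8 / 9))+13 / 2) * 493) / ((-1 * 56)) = -3811405 / 80864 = -47.13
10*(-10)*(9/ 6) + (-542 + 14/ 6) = -2069/ 3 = -689.67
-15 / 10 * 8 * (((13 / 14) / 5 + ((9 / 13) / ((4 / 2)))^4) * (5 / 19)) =-9599937 / 15194452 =-0.63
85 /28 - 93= -89.96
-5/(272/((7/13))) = -35/3536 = -0.01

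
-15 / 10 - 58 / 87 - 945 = -5683 / 6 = -947.17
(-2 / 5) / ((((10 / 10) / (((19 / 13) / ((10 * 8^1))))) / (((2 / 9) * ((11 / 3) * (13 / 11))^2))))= -0.03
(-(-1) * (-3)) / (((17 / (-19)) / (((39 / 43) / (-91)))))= -171 / 5117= -0.03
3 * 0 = 0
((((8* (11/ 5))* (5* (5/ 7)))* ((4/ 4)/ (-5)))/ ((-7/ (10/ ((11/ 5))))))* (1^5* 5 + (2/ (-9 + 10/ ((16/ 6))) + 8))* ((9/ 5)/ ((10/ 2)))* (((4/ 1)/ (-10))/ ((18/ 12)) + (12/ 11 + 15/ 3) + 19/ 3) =1701088/ 3773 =450.86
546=546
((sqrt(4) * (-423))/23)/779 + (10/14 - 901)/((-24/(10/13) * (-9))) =-286439579/88044138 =-3.25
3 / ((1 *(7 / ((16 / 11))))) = 48 / 77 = 0.62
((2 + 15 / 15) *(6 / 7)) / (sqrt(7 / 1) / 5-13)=-0.21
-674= -674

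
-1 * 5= -5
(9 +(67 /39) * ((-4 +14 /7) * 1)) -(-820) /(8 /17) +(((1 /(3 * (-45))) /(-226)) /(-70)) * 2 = 12133356631 /6941025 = 1748.06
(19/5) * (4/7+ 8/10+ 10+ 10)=14212/175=81.21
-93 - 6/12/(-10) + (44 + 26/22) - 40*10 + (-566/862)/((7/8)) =-297699733/663740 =-448.52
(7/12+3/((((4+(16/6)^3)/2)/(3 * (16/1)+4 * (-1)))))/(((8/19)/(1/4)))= 426911/59520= 7.17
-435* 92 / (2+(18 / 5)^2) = -500250 / 187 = -2675.13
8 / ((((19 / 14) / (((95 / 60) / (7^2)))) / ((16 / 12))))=16 / 63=0.25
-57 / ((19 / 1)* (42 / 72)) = -36 / 7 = -5.14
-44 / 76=-0.58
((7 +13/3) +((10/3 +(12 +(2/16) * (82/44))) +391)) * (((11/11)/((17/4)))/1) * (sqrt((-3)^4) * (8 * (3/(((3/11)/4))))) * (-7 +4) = -934521.88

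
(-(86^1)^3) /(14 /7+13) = -636056 /15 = -42403.73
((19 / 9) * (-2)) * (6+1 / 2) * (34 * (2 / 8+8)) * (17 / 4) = -32717.21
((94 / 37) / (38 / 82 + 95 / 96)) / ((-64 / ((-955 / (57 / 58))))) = 106736530 / 4020457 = 26.55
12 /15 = 4 /5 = 0.80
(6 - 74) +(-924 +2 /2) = -991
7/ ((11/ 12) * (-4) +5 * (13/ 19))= -57/ 2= -28.50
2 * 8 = 16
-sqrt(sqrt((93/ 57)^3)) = -19^(1/ 4)*31^(3/ 4)/ 19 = -1.44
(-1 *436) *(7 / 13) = -3052 / 13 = -234.77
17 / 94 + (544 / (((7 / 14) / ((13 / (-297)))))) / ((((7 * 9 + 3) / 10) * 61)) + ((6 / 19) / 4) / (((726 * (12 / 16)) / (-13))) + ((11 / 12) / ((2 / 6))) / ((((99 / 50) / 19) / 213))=3000938389762 / 533889873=5620.89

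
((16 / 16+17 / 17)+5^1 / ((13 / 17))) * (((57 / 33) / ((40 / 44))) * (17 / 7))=35853 / 910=39.40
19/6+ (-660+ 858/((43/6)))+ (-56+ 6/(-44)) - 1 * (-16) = -819116/1419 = -577.25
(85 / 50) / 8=17 / 80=0.21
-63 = -63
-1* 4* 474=-1896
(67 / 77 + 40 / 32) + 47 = 15129 / 308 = 49.12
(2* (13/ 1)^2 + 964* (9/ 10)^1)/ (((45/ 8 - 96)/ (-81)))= 1080.54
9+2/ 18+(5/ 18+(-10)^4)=180169/ 18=10009.39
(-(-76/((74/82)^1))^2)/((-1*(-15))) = -9709456/20535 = -472.82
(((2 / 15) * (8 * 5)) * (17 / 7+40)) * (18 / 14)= 14256 / 49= 290.94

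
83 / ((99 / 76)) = 6308 / 99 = 63.72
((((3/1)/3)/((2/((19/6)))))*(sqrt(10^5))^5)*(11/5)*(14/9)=146300000000000*sqrt(10)/27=17134860062319.77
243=243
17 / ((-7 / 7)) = -17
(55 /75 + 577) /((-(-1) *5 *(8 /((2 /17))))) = 4333 /2550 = 1.70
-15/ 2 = -7.50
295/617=0.48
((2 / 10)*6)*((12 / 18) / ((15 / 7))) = 28 / 75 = 0.37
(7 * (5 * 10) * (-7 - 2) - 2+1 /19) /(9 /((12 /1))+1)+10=-238218 /133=-1791.11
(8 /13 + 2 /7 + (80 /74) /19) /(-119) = -61286 /7612787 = -0.01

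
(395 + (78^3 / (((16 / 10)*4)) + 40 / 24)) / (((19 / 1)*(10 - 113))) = -894545 / 23484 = -38.09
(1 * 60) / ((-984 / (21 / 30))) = -7 / 164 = -0.04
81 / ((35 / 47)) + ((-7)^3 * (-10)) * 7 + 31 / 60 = 10130101 / 420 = 24119.29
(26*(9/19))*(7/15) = 546/95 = 5.75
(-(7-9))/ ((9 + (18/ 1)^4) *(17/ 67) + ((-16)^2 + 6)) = 134/ 1802299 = 0.00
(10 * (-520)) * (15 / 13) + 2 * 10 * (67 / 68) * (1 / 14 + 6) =-82325 / 14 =-5880.36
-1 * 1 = -1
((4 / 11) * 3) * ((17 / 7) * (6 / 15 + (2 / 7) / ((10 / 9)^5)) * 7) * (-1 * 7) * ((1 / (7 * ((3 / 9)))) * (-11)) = 30454497 / 87500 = 348.05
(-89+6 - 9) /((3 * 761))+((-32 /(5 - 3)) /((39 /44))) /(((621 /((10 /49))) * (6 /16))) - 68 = -184384906136 /2709306873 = -68.06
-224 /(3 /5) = -1120 /3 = -373.33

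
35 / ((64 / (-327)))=-11445 / 64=-178.83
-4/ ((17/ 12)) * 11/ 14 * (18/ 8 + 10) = -462/ 17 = -27.18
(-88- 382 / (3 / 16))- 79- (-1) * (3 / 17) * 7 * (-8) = -112925 / 51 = -2214.22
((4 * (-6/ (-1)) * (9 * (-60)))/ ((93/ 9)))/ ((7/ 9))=-349920/ 217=-1612.53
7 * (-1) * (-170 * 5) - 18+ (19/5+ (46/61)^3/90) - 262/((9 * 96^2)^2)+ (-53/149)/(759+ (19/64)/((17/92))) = 142864493683399026806426521/24068262114702112849920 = 5935.80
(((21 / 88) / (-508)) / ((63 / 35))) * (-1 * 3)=35 / 44704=0.00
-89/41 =-2.17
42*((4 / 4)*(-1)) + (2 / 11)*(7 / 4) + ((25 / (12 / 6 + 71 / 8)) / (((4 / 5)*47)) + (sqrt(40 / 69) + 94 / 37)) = -130076129 / 3328446 + 2*sqrt(690) / 69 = -38.32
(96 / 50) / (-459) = -0.00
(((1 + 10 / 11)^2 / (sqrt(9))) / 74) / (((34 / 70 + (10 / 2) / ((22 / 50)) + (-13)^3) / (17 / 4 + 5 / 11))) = -1065015 / 30131391928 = -0.00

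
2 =2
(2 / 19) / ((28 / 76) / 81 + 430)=162 / 661777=0.00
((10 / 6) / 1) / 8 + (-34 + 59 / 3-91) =-841 / 8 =-105.12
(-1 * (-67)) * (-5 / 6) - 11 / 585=-65347 / 1170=-55.85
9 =9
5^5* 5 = 15625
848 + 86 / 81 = 68774 / 81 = 849.06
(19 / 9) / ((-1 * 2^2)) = -19 / 36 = -0.53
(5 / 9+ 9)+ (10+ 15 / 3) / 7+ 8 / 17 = 13033 / 1071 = 12.17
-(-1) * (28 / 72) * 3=7 / 6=1.17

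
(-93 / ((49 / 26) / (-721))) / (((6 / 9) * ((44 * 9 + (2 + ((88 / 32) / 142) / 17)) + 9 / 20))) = 2004054520 / 14962283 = 133.94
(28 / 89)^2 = 784 / 7921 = 0.10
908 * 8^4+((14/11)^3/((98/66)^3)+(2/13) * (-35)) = 16583748910/4459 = 3719163.25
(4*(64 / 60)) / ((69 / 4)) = 256 / 1035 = 0.25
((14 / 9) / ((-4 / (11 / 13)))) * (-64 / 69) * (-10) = -24640 / 8073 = -3.05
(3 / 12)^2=1 / 16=0.06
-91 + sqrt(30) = -85.52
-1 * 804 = -804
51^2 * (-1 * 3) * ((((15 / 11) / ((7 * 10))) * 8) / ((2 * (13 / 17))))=-795906 / 1001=-795.11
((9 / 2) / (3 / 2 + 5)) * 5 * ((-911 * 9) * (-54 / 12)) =3320595 / 26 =127715.19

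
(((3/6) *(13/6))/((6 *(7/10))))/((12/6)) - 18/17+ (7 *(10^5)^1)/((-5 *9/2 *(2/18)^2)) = -21591367967/8568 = -2520000.93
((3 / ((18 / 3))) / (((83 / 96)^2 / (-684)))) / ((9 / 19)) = -6653952 / 6889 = -965.88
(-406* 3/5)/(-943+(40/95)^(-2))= 0.26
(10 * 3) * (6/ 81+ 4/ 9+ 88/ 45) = 668/ 9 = 74.22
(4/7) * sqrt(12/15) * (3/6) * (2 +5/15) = 4 * sqrt(5)/15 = 0.60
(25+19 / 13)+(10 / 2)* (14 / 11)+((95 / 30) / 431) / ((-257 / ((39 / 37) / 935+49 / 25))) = 24528141663739 / 747236951175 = 32.83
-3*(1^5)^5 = -3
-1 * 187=-187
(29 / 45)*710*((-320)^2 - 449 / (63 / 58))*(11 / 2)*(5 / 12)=363808508855 / 3402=106939596.96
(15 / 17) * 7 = 105 / 17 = 6.18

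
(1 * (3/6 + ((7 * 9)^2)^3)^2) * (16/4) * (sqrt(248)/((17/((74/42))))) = 1157119745248240009039514 * sqrt(62)/357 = 25521484552546730195820.82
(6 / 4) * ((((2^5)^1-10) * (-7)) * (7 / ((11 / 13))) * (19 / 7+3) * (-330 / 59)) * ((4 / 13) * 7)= 7761600 / 59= 131552.54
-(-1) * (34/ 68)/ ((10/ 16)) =4/ 5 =0.80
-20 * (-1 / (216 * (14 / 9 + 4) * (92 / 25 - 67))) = -5 / 18996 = -0.00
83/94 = 0.88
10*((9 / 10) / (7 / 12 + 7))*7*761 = 82188 / 13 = 6322.15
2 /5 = 0.40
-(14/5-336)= 1666/5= 333.20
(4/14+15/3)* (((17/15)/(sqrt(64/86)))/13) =629* sqrt(86)/10920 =0.53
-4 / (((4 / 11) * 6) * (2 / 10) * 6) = -55 / 36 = -1.53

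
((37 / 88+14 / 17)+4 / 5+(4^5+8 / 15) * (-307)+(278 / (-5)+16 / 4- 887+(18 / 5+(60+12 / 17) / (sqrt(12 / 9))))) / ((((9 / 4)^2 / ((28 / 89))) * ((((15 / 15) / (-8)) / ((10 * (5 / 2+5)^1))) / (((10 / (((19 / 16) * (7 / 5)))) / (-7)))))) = -10105851.62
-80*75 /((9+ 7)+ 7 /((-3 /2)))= -9000 /17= -529.41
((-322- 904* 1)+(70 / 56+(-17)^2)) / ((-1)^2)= -3743 / 4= -935.75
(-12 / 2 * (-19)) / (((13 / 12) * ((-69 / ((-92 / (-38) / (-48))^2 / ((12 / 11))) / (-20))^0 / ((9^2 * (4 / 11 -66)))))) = -80003376 / 143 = -559464.17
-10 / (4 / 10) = -25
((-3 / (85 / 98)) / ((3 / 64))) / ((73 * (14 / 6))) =-2688 / 6205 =-0.43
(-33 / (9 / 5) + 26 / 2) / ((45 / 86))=-1376 / 135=-10.19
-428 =-428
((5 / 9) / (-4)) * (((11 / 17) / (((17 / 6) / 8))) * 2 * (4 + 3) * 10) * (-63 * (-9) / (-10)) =2014.26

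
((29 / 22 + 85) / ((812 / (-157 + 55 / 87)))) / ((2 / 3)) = -6458499 / 259028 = -24.93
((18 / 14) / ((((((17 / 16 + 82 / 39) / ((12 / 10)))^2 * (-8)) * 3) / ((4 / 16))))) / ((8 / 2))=-328536 / 682609375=-0.00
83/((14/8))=332/7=47.43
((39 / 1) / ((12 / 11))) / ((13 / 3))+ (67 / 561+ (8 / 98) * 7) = 140443 / 15708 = 8.94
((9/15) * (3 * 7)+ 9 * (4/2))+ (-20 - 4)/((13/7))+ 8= 1669/65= 25.68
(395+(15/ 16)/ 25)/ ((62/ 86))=1358929/ 2480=547.96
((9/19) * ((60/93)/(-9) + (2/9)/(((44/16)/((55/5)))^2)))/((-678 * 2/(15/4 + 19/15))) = -0.01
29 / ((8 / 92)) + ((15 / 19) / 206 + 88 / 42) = 13792115 / 41097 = 335.60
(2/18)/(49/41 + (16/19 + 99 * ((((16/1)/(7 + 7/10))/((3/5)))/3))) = 5453/5708781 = 0.00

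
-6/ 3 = -2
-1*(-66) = 66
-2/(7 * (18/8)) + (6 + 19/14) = 911/126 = 7.23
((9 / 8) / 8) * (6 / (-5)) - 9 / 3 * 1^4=-3.17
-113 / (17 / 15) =-1695 / 17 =-99.71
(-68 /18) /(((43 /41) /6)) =-2788 /129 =-21.61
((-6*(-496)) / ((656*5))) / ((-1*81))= -62 / 5535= -0.01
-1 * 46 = -46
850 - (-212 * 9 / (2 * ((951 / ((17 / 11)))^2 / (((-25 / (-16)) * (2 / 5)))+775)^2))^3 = 385627857131196647020825549919660781110917708969529216650 / 453679831919054878848030058719713747183140218111003049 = 850.00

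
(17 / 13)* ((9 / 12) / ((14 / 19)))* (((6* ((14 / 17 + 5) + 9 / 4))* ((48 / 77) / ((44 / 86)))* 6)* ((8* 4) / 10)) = 581298768 / 385385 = 1508.36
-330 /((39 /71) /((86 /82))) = -335830 /533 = -630.08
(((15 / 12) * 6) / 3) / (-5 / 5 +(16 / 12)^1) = 15 / 2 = 7.50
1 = 1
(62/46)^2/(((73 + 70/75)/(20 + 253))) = 3935295/586661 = 6.71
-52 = -52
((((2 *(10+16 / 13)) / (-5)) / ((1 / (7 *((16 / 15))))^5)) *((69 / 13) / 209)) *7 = -828512072105984 / 44703140625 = -18533.64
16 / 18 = 0.89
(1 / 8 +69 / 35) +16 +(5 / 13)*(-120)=-102129 / 3640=-28.06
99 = 99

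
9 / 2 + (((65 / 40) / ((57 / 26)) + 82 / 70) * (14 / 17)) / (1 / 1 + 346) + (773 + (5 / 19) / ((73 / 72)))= 95453972062 / 122728695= 777.76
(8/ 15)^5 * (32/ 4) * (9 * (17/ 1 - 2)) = 262144/ 5625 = 46.60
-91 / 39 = -7 / 3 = -2.33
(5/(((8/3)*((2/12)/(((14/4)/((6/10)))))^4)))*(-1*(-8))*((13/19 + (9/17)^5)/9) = 146911727725000/80931849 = 1815252.33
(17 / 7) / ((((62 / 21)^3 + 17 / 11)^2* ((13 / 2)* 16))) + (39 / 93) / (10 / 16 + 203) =84805679121860629 / 40560871318879649400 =0.00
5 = 5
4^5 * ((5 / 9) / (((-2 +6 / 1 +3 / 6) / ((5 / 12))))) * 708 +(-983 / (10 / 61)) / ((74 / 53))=1977970841 / 59940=32999.18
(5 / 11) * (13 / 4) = 65 / 44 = 1.48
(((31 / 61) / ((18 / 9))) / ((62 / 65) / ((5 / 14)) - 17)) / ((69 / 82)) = -413075 / 19601313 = -0.02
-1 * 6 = -6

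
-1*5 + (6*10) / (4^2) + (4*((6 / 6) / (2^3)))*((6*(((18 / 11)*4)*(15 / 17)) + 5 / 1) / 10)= 137 / 187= 0.73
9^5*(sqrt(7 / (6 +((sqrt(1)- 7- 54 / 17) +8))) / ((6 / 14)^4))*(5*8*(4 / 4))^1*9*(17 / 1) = 5356006740*sqrt(9758) / 41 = 12904395499.35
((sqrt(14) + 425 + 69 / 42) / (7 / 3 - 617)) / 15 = -5973 / 129080 - sqrt(14) / 9220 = -0.05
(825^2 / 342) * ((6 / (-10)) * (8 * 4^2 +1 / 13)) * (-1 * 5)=377746875 / 494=764669.79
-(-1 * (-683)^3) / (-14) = 318611987 / 14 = 22757999.07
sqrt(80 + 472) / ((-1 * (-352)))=sqrt(138) / 176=0.07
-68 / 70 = -34 / 35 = -0.97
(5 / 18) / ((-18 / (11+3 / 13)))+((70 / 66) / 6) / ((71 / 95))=51980 / 822393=0.06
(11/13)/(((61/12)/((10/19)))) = 1320/15067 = 0.09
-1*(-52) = 52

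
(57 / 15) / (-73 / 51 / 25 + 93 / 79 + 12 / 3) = 382755 / 515708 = 0.74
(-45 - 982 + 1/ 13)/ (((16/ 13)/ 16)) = -13350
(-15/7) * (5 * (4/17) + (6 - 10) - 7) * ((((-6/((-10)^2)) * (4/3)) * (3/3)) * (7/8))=-501/340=-1.47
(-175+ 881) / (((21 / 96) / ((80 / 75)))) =361472 / 105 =3442.59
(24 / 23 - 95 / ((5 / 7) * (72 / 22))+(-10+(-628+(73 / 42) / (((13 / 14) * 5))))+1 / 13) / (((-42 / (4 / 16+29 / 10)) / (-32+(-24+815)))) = 400882867 / 10400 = 38546.43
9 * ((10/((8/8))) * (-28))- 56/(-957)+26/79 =-190490254/75603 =-2519.61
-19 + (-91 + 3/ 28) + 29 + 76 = -4.89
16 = 16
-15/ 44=-0.34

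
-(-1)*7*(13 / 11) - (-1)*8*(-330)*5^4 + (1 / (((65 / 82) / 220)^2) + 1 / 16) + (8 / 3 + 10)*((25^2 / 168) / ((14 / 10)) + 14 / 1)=-20629965644657 / 13117104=-1572753.07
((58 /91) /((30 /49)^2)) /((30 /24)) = 19894 /14625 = 1.36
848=848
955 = 955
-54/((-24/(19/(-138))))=-57/184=-0.31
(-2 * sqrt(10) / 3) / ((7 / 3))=-0.90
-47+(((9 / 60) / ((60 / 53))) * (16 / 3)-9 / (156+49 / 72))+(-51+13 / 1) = -71367082 / 846075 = -84.35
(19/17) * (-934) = -1043.88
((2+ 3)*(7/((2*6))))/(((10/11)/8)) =77/3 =25.67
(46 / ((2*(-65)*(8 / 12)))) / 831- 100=-3601023 / 36010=-100.00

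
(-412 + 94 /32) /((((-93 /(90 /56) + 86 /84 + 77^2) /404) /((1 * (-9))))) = 69409725 /274034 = 253.29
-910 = -910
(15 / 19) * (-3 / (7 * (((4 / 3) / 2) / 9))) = -1215 / 266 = -4.57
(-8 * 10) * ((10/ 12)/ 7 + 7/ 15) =-328/ 7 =-46.86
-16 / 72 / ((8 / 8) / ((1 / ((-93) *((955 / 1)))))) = 0.00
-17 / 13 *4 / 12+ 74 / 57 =213 / 247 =0.86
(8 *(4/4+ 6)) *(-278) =-15568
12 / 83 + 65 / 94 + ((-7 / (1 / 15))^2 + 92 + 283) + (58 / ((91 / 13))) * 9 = 626717905 / 54614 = 11475.41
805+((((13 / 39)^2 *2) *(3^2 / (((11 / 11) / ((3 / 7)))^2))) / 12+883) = 165427 / 98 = 1688.03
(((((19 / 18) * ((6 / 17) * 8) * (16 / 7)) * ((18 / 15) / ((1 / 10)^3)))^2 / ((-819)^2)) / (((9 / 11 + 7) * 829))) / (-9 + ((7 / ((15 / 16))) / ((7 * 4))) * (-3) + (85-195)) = -26024345600000 / 202820353267918113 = -0.00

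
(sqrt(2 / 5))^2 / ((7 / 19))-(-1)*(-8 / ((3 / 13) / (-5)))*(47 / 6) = 428042 / 315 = 1358.86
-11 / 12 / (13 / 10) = -55 / 78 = -0.71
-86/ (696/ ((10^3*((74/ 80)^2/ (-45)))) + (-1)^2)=117734/ 48743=2.42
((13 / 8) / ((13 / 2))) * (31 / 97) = 31 / 388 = 0.08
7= 7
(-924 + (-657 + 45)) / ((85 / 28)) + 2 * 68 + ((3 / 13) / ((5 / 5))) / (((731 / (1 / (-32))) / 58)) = -281271347 / 760240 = -369.98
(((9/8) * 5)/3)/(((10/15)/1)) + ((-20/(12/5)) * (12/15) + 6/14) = -1151/336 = -3.43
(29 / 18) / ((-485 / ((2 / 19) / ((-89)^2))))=-29 / 656928135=-0.00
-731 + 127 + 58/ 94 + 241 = -362.38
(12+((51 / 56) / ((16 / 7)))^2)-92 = -1308119 / 16384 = -79.84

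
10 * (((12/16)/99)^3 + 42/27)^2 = 64000723987205/2644926400512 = 24.20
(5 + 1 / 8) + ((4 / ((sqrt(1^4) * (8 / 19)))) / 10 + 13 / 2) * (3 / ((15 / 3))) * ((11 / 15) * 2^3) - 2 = 29349 / 1000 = 29.35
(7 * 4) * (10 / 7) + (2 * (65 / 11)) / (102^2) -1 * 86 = -2632147 / 57222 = -46.00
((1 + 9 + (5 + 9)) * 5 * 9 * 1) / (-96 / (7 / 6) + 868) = 378 / 275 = 1.37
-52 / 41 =-1.27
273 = 273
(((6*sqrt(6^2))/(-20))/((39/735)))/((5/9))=-3969/65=-61.06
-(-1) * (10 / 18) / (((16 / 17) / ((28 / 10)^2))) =4.63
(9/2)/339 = 3/226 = 0.01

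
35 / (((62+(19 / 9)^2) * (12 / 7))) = 945 / 3076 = 0.31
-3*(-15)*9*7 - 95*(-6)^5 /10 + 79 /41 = 3145066 /41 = 76708.93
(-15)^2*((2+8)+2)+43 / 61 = 164743 / 61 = 2700.70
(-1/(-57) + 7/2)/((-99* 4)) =-401/45144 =-0.01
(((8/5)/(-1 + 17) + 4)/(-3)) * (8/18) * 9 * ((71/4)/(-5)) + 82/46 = 21.19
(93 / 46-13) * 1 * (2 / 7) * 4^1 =-2020 / 161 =-12.55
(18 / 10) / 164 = 9 / 820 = 0.01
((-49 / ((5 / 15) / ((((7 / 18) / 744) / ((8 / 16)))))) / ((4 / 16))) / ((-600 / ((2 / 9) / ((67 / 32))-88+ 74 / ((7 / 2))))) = -3451511 / 50471100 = -0.07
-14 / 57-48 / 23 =-3058 / 1311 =-2.33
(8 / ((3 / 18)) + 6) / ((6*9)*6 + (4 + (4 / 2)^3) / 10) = 45 / 271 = 0.17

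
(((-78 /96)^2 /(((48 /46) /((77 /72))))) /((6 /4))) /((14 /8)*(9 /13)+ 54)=0.01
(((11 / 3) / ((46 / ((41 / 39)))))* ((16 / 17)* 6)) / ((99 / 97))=0.46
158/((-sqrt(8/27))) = -237 * sqrt(6)/2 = -290.26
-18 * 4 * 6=-432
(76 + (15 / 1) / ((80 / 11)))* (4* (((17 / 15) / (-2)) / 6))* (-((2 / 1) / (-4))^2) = 21233 / 2880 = 7.37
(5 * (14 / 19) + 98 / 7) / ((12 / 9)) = 252 / 19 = 13.26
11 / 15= 0.73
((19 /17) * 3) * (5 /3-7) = -304 /17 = -17.88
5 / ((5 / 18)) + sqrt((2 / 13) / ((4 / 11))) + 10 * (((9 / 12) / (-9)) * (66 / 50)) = sqrt(286) / 26 + 169 / 10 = 17.55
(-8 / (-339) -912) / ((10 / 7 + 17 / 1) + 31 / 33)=-11902660 / 252781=-47.09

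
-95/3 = -31.67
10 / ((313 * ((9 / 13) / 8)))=1040 / 2817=0.37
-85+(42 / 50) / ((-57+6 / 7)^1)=-278424 / 3275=-85.01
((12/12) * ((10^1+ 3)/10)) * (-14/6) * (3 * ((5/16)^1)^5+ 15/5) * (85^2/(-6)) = 10990.57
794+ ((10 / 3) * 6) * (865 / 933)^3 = 657804284678 / 812166237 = 809.94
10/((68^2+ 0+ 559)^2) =0.00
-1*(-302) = 302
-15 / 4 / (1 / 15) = -225 / 4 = -56.25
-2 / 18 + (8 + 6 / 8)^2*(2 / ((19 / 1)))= 10873 / 1368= 7.95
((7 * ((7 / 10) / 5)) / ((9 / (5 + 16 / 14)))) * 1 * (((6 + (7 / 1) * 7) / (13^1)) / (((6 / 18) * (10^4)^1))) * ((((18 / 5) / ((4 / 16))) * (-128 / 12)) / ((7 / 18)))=-68112 / 203125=-0.34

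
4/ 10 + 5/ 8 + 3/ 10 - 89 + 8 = -3187/ 40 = -79.68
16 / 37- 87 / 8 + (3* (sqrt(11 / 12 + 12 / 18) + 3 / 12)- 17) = -7901 / 296 + sqrt(57) / 2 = -22.92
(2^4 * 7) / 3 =112 / 3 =37.33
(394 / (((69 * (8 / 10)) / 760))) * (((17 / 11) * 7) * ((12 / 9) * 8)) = 1425334400 / 2277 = 625970.31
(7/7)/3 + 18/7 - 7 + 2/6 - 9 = -268/21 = -12.76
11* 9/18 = 11/2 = 5.50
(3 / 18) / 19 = 1 / 114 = 0.01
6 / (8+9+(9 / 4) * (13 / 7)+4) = 56 / 235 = 0.24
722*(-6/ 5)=-866.40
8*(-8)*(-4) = 256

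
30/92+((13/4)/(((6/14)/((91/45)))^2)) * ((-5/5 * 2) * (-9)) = 60677653/46575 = 1302.79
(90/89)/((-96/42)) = -315/712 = -0.44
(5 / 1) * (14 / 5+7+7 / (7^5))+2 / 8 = 473017 / 9604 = 49.25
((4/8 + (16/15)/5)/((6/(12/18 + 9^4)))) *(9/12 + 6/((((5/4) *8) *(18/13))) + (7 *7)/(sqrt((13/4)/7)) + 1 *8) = 232113709/32400 + 20641691 *sqrt(91)/3510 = 63263.49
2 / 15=0.13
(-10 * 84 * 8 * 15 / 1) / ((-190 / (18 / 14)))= 12960 / 19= 682.11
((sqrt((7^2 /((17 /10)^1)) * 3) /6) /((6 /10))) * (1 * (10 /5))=35 * sqrt(510) /153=5.17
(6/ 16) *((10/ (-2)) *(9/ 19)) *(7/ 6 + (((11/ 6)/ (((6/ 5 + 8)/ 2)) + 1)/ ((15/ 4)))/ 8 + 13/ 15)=-25833/ 13984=-1.85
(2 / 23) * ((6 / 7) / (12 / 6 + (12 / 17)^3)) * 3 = 88434 / 930097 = 0.10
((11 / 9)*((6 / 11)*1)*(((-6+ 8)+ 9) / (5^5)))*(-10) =-44 / 1875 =-0.02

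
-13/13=-1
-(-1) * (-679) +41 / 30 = -20329 / 30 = -677.63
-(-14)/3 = 4.67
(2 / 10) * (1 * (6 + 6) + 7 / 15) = 187 / 75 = 2.49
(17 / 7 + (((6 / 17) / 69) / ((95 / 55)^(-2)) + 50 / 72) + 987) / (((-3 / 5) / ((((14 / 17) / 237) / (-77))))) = 59023984325 / 792581407002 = 0.07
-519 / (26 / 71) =-36849 / 26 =-1417.27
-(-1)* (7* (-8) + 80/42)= -1136/21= -54.10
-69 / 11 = -6.27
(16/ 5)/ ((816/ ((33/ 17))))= 11/ 1445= 0.01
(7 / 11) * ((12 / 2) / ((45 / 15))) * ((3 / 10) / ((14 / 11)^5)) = 43923 / 384160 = 0.11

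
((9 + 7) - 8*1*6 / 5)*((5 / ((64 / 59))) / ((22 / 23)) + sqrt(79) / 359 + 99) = 32*sqrt(79) / 1795 + 146177 / 220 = 664.60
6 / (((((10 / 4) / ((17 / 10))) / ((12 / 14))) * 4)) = 153 / 175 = 0.87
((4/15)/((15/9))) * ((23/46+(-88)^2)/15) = 10326/125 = 82.61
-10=-10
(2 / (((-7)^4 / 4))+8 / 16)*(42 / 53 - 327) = -41787513 / 254506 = -164.19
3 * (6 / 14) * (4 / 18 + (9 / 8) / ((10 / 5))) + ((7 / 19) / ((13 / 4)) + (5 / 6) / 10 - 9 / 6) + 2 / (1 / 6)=971473 / 82992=11.71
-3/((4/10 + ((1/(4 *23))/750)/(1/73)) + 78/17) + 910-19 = 5211005931/5852441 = 890.40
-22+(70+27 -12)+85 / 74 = 4747 / 74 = 64.15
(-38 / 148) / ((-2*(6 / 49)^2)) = 45619 / 5328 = 8.56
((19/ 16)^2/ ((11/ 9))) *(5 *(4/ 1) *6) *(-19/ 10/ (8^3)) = -185193/ 360448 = -0.51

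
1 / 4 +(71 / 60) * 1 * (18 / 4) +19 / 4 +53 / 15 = 1663 / 120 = 13.86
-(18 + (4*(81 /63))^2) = -2178 /49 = -44.45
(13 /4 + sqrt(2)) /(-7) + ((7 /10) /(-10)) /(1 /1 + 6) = -83 /175 - sqrt(2) /7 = -0.68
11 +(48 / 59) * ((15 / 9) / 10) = 657 / 59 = 11.14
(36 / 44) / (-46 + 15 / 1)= -9 / 341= -0.03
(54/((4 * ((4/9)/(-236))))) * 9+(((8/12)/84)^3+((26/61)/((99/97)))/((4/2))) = -86597139979309/1342252296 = -64516.29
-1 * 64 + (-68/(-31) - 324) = -11960/31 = -385.81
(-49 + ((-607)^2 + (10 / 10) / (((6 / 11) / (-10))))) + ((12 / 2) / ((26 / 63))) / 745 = 10703329892 / 29055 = 368381.69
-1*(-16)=16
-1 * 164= -164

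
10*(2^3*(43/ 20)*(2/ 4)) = 86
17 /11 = 1.55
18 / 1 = 18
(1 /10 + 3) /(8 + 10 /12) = 93 /265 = 0.35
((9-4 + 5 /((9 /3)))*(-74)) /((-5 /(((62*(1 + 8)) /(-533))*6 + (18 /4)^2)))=734598 /533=1378.23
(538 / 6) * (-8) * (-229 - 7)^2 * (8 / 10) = -479431168 / 15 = -31962077.87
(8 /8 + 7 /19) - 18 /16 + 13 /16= 321 /304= 1.06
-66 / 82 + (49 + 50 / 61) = 122586 / 2501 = 49.01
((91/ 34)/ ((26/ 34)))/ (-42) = -1/ 12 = -0.08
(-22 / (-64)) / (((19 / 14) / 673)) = 51821 / 304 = 170.46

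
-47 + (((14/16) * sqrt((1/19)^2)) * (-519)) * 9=-39841/152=-262.11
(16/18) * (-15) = -40/3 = -13.33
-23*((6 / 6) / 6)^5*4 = -23 / 1944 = -0.01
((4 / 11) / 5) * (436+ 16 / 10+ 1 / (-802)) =31.83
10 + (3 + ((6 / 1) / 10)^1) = 68 / 5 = 13.60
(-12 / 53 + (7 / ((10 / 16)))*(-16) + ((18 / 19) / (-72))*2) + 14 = -1666109 / 10070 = -165.45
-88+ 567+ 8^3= 991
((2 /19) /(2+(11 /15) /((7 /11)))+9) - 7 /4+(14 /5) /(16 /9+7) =75541951 /9936620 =7.60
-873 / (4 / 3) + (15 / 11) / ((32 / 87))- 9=-232335 / 352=-660.04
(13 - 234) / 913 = -221 / 913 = -0.24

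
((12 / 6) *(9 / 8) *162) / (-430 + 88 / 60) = -10935 / 12856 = -0.85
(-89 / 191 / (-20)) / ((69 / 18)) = 267 / 43930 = 0.01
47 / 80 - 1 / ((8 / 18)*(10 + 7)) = 619 / 1360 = 0.46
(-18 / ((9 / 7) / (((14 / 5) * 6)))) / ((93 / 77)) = -30184 / 155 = -194.74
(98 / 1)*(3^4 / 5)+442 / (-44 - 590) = 2515241 / 1585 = 1586.90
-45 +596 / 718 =-44.17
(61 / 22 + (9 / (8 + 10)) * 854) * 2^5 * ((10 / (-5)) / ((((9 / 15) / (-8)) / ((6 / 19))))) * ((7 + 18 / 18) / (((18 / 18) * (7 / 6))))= 794142.45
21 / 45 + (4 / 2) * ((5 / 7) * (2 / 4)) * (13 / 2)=1073 / 210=5.11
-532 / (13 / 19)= -10108 / 13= -777.54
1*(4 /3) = 4 /3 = 1.33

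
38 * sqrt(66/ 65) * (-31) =-1178 * sqrt(4290)/ 65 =-1187.03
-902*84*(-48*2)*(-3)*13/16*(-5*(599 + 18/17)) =53194350621.18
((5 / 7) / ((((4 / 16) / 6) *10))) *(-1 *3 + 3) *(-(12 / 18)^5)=0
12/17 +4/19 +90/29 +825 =7765429/9367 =829.02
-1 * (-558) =558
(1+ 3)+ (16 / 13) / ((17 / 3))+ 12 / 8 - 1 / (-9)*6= 8465 / 1326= 6.38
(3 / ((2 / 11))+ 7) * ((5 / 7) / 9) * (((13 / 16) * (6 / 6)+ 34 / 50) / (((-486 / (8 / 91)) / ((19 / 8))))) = -177707 / 148599360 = -0.00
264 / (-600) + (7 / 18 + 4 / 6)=277 / 450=0.62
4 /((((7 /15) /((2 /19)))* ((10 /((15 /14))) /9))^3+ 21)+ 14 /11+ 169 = 14707225125269 /86357354083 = 170.31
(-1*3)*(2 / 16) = -3 / 8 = -0.38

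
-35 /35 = -1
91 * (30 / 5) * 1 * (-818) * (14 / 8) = -781599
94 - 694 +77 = -523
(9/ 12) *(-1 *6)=-9/ 2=-4.50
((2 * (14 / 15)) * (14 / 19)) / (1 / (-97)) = -38024 / 285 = -133.42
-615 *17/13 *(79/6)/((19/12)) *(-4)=6607560/247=26751.26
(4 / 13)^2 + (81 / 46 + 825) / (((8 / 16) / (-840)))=-5398880392 / 3887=-1388958.17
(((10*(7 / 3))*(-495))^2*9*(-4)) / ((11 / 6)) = -2619540000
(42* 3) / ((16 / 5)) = 315 / 8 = 39.38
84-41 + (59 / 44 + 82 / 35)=71893 / 1540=46.68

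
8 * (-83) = -664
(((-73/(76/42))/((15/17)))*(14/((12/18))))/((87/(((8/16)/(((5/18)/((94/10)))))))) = -25722207/137750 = -186.73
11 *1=11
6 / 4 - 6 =-9 / 2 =-4.50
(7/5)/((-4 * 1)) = -7/20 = -0.35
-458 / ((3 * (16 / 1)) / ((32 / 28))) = -229 / 21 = -10.90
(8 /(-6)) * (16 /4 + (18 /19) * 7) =-808 /57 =-14.18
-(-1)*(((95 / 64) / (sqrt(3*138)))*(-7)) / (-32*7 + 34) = 7*sqrt(46) / 17664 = 0.00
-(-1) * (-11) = -11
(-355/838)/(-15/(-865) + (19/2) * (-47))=61415/64728377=0.00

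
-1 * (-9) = 9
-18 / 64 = -9 / 32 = -0.28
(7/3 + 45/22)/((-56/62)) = -8959/1848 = -4.85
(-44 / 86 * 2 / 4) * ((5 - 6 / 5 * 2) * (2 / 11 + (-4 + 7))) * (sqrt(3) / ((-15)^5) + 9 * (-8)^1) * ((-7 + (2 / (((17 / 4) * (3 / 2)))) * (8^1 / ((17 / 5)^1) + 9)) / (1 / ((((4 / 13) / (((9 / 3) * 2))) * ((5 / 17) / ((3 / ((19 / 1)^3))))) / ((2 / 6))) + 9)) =-148851823120 / 2559850157 - 3721295578 * sqrt(3) / 3498995183349375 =-58.15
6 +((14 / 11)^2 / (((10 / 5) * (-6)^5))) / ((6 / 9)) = 6.00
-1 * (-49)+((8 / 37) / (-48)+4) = 11765 / 222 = 53.00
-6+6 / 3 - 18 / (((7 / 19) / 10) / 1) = -3448 / 7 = -492.57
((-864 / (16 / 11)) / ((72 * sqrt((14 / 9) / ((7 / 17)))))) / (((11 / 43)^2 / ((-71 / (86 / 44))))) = 27477 * sqrt(34) / 68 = 2356.13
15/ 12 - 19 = -71/ 4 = -17.75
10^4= 10000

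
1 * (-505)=-505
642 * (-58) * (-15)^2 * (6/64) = -6283575/8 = -785446.88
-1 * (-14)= 14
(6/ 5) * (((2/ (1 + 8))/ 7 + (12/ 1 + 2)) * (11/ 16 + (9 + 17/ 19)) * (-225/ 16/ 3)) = -3554785/ 4256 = -835.24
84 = 84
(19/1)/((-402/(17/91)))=-323/36582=-0.01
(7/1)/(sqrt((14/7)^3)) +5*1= 7*sqrt(2)/4 +5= 7.47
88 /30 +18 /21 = 398 /105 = 3.79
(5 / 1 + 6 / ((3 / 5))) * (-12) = -180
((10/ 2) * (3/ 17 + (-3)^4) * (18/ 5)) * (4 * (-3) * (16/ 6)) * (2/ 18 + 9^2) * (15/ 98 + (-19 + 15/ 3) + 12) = 5834860800/ 833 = 7004634.81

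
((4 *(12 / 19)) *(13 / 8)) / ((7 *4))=0.15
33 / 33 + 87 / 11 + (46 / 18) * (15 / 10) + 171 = 12127 / 66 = 183.74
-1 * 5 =-5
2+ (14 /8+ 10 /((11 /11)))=55 /4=13.75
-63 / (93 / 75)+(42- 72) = -80.81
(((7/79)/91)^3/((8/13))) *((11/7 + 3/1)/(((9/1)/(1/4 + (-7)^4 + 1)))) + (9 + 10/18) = 50160811391/5249386233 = 9.56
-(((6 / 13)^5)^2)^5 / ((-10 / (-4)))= -1616562554929528121286279200913072586752 / 248964611489563539008570907677668091582005960023628671245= -0.00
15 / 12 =5 / 4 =1.25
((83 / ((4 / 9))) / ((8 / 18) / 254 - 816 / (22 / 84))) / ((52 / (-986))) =4630271283 / 4073978896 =1.14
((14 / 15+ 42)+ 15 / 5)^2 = 474721 / 225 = 2109.87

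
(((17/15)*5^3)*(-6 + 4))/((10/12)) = -340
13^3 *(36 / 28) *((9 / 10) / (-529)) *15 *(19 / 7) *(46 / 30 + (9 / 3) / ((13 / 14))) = -241624539 / 259210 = -932.16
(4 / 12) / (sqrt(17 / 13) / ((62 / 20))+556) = 1736527 / 2896525761- 155 * sqrt(221) / 5793051522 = 0.00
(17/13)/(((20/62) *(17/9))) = 279/130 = 2.15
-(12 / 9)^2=-16 / 9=-1.78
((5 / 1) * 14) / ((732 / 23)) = 805 / 366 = 2.20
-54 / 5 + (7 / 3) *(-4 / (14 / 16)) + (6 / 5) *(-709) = -13084 / 15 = -872.27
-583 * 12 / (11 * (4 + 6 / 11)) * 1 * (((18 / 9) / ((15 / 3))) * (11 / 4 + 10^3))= -56121.91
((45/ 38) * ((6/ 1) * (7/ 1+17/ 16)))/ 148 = 17415/ 44992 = 0.39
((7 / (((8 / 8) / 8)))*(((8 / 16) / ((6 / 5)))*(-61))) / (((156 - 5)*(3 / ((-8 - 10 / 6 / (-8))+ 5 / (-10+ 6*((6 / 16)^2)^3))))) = 556005903985 / 21339556164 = 26.06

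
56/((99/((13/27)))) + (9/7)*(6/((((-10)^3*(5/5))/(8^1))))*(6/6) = 492658/2338875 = 0.21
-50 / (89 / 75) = -3750 / 89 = -42.13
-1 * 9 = -9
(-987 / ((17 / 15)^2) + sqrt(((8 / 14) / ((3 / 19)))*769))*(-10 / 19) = 2220750 / 5491 - 20*sqrt(306831) / 399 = 376.67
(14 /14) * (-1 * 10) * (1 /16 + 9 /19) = -5.36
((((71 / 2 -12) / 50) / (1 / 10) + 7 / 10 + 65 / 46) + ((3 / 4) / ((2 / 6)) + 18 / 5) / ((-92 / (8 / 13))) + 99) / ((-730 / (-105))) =127722 / 8395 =15.21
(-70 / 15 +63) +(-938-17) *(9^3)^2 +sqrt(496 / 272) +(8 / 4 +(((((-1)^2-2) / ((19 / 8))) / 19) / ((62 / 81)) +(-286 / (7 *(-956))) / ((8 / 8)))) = -57013074784563797 / 112335258 +sqrt(527) / 17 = -507526093.30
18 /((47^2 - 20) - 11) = 0.01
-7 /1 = -7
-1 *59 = -59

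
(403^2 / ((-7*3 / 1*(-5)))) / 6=162409 / 630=257.79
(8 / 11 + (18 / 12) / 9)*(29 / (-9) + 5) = 472 / 297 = 1.59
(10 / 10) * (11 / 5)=11 / 5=2.20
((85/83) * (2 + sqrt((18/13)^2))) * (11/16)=10285/4316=2.38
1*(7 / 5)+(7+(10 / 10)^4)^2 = 327 / 5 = 65.40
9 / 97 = 0.09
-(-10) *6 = 60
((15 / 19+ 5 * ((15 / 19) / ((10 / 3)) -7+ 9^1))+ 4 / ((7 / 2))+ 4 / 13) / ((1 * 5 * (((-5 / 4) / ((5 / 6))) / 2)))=-92842 / 25935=-3.58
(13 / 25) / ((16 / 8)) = 13 / 50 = 0.26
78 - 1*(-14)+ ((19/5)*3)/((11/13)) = 5801/55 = 105.47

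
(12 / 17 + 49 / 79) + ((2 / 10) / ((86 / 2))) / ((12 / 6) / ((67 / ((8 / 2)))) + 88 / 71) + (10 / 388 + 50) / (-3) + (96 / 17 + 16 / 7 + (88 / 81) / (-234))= -89087766715514527 / 12010372446421440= -7.42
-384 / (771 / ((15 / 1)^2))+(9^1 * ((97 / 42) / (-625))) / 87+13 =-99.06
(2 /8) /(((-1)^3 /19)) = -19 /4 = -4.75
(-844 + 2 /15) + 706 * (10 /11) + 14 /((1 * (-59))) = -1969252 /9735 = -202.29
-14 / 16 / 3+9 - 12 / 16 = 191 / 24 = 7.96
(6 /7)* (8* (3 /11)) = 144 /77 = 1.87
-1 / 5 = -0.20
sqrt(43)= 6.56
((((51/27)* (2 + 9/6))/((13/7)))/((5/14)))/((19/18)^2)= 209916/23465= 8.95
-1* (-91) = 91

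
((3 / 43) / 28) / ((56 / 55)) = 165 / 67424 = 0.00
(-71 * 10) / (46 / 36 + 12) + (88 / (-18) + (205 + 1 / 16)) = 5048855 / 34416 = 146.70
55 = 55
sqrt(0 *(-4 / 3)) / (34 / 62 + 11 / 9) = 0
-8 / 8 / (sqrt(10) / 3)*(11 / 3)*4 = -22*sqrt(10) / 5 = -13.91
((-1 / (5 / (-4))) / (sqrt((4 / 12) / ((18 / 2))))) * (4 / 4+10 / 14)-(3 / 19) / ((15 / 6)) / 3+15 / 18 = 463 / 570+144 * sqrt(3) / 35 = 7.94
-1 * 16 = -16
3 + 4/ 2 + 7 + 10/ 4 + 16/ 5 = 177/ 10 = 17.70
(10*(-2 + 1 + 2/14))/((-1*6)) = 10/7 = 1.43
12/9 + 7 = 25/3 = 8.33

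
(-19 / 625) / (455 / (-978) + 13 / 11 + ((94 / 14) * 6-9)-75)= 1430814 / 2023740625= 0.00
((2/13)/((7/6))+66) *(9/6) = 9027/91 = 99.20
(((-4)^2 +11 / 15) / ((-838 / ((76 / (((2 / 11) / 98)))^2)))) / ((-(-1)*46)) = -105297593324 / 144555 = -728425.81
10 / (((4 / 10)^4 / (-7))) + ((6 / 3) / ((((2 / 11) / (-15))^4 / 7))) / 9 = 72058437.50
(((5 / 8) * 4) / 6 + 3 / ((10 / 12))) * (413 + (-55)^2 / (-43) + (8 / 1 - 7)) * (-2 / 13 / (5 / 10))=-3561257 / 8385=-424.72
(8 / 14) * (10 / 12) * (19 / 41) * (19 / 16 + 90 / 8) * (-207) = -1304445 / 2296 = -568.14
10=10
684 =684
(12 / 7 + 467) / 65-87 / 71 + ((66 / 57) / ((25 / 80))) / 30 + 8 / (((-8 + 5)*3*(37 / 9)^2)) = 76338485974 / 12604280325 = 6.06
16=16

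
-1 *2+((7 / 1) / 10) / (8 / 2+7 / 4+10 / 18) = -2144 / 1135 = -1.89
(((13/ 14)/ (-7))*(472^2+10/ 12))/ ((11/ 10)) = -7898735/ 294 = -26866.45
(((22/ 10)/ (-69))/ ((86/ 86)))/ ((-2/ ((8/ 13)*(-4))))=-176/ 4485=-0.04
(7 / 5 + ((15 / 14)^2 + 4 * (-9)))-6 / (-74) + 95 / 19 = -1028731 / 36260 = -28.37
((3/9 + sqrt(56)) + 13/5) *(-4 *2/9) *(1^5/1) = -16 *sqrt(14)/9 - 352/135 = -9.26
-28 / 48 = -7 / 12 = -0.58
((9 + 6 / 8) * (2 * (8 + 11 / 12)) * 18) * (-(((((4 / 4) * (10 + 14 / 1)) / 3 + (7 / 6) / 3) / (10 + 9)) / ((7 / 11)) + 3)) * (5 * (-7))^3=75341254625 / 152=495666148.85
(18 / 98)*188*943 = 1595556 / 49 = 32562.37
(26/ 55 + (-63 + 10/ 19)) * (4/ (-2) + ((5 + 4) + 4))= -64791/ 95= -682.01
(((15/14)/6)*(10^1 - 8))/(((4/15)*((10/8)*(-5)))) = -3/14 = -0.21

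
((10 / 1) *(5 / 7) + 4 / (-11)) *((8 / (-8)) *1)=-522 / 77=-6.78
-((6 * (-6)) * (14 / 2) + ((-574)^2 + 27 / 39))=-4279921 / 13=-329224.69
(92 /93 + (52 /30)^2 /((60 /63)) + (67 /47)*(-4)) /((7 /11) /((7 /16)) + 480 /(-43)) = 402697537 /2508954000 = 0.16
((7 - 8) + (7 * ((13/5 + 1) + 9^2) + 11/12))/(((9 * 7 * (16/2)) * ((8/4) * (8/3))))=35527/161280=0.22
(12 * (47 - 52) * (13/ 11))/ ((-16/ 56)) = 2730/ 11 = 248.18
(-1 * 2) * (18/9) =-4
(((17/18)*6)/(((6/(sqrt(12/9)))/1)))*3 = 17*sqrt(3)/9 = 3.27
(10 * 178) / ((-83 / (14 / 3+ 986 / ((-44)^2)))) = -111.00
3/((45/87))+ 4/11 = 339/55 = 6.16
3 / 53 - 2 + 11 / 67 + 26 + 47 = 252905 / 3551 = 71.22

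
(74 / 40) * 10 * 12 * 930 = 206460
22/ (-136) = -11/ 68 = -0.16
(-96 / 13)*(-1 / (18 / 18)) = 96 / 13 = 7.38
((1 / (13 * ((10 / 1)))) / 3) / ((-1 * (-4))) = 0.00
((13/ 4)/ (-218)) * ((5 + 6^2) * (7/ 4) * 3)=-11193/ 3488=-3.21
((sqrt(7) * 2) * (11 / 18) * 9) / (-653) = -11 * sqrt(7) / 653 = -0.04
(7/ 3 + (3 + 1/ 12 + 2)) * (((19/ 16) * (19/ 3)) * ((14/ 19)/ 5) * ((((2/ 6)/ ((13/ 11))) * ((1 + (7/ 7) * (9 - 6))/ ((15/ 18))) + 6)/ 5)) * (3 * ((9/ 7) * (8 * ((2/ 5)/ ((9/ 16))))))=6466384/ 24375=265.29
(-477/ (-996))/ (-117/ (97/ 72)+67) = -15423/ 639100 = -0.02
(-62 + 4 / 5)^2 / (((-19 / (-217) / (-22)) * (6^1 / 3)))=-223509132 / 475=-470545.54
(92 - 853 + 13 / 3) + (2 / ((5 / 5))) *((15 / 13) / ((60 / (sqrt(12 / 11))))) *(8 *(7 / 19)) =-2270 / 3 + 56 *sqrt(33) / 2717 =-756.55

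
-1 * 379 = -379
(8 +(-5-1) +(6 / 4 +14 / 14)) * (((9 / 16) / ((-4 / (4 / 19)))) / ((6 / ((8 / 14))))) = -27 / 2128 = -0.01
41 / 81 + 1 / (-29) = 1108 / 2349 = 0.47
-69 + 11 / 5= -334 / 5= -66.80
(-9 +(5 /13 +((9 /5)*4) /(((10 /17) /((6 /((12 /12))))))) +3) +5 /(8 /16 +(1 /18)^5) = 4779288751 /61411025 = 77.82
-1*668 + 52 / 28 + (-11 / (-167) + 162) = -589266 / 1169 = -504.08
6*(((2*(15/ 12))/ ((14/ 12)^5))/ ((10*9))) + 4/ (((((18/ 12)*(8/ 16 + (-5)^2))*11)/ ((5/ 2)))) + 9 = 257429077/ 28286181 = 9.10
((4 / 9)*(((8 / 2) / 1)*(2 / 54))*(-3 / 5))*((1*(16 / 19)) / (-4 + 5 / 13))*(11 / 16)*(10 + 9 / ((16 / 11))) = 37037 / 361665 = 0.10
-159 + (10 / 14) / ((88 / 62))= -48817 / 308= -158.50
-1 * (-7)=7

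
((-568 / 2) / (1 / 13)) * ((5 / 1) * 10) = -184600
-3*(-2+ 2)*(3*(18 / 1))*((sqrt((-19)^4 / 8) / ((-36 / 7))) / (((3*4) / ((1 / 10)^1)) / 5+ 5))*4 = 0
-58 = -58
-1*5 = -5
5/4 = 1.25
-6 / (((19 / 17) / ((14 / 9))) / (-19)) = 476 / 3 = 158.67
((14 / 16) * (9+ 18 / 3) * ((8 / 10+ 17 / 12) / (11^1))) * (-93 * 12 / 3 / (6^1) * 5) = -144305 / 176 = -819.91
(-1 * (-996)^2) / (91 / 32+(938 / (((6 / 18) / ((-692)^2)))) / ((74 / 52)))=-1174546944 / 1121139385639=-0.00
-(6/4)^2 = -9/4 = -2.25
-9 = -9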